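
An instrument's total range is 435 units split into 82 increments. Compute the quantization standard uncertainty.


resolution = range / divisions
resolution = 435 / 82 = 5.304878
u_res = resolution / (2*sqrt(3))
u_res = 5.304878 / 3.4641016
u_res = 1.5314

1.5314


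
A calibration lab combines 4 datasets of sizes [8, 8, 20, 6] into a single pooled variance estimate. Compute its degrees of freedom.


nu = sum_i (n_i - 1)
nu = ((8 - 1) + (8 - 1) + (20 - 1) + (6 - 1))
nu = 7 + 7 + 19 + 5
nu = 38

38


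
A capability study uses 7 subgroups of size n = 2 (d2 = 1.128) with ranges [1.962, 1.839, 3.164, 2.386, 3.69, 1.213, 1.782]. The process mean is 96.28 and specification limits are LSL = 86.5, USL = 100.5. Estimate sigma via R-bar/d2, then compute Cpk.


R_bar = (1.962 + 1.839 + 3.164 + 2.386 + 3.69 + 1.213 + 1.782) / 7 = 2.2908571
sigma = R_bar / d2 = 2.2908571 / 1.128 = 2.0309017
Cp = (USL - LSL)/(6*sigma) = (100.5 - 86.5)/(6*2.0309017) = 1.1489
Cpu = (100.5 - 96.28)/(3*2.0309017) = 0.6926
Cpl = (96.28 - 86.5)/(3*2.0309017) = 1.6052
Cpk = min(Cpu, Cpl) = 0.6926

0.6926


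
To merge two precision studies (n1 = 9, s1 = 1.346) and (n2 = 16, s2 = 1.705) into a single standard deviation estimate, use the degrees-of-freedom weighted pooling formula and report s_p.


s_p = sqrt(((n1-1)*s1^2 + (n2-1)*s2^2) / (n1+n2-2))
numerator = (9-1)*1.346^2 + (16-1)*1.705^2 = 14.493728 + 43.605375 = 58.099103
denominator = 9 + 16 - 2 = 23
s_p^2 = 58.099103 / 23 = 2.526048
s_p = sqrt(2.526048) = 1.5894

1.5894


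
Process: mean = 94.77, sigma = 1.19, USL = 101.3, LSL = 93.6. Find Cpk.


Cpu = (USL - mean) / (3*sigma) = (101.3 - 94.77) / (3*1.19) = 1.8291
Cpl = (mean - LSL) / (3*sigma) = (94.77 - 93.6) / (3*1.19) = 0.3277
Cpk = min(Cpu, Cpl) = 0.3277

0.3277


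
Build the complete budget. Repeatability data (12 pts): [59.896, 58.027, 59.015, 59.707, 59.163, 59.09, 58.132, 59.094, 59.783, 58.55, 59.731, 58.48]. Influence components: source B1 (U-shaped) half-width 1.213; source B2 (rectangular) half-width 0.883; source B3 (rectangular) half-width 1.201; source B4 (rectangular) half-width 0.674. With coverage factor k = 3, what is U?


mean = (59.896 + 58.027 + 59.015 + 59.707 + 59.163 + 59.09 + 58.132 + 59.094 + 59.783 + 58.55 + 59.731 + 58.48) / 12 = 59.05566667
s = sqrt(sum((x - mean)^2)/(n-1)) = 0.64875494
u_A = s / sqrt(n) = 0.64875494 / sqrt(12) = 0.18727942
u_B1 = 1.213 / sqrt(2) = 0.85772053
u_B2 = 0.883 / sqrt(3) = 0.50980029
u_B3 = 1.201 / sqrt(3) = 0.69339767
u_B4 = 0.674 / sqrt(3) = 0.38913408
uc = sqrt(0.18727942^2 + 0.85772053^2 + 0.50980029^2 + 0.69339767^2 + 0.38913408^2) = 1.2895271
U = k * uc = 3 * 1.2895271
U = 3.8686

3.8686


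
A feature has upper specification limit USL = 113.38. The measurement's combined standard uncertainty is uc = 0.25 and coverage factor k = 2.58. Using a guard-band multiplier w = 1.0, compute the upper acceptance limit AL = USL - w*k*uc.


U = k * uc = 2.58 * 0.25 = 0.645
guard band g = w * U = 1.0 * 0.645 = 0.645
AL = USL - g = 113.38 - 0.645
AL = 112.7350

112.7350


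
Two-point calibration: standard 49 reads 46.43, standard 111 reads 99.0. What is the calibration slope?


slope = (y2 - y1) / (x2 - x1)
= (99.0 - 46.43) / (111 - 49)
= 52.5700 / 62
= 0.8479

0.8479


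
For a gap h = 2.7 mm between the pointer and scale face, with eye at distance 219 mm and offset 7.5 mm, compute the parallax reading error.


error = h * offset / d
= 2.7 * 7.5 / 219
= 0.0925

0.0925


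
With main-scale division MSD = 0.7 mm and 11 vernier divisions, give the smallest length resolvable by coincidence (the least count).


LC = MSD / n_div
= 0.7 / 11
= 0.0636

0.0636


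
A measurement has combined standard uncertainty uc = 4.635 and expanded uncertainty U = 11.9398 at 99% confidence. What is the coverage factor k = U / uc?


k = U / uc
k = 11.9398 / 4.635
k = 2.576

2.576


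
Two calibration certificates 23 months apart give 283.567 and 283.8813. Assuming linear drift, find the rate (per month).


rate = (v2 - v1) / months
= (283.8813 - 283.567) / 23
= 0.3143 / 23
= 0.0137

0.0137


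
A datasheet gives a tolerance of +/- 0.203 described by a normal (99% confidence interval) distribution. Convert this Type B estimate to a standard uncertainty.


u_B = half_width / 2.576
u_B = 0.203 / 2.576
u_B = 0.0788

0.0788


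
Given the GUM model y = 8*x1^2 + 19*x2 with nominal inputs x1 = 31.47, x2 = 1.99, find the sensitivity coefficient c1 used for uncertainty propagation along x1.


y = 8*x1^2 + 19*x2
dy/dx1 = 2*8*x1
Evaluate at x1 = 31.47: c1 = 16 * 31.47
c1 = 503.5200

503.5200


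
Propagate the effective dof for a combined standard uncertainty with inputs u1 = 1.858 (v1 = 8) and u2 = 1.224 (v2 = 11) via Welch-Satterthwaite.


uc = sqrt(u1^2 + u2^2) = sqrt(1.858^2 + 1.224^2) = 2.224936
v_eff = uc^4 / (u1^4/v1 + u2^4/v2)
= 2.224936^4 / (1.858^4/8 + 1.224^4/11)
= 24.505868 / 1.6937278
v_eff = 14.4686

14.4686


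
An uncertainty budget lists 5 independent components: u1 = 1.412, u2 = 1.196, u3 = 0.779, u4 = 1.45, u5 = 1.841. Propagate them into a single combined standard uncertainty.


uc = sqrt(1.412^2 + 1.196^2 + 0.779^2 + 1.45^2 + 1.841^2)
uc = sqrt(9.522782)
uc = 3.0859

3.0859


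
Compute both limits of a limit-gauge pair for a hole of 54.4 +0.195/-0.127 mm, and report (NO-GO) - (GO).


GO = nominal - lower_tol (smallest hole = maximum material condition)
GO = 54.4 - 0.127 = 54.273
NO-GO = nominal + upper_tol (largest hole = least material condition)
NO-GO = 54.4 + 0.195 = 54.595
spread = NO-GO - GO = 54.595 - 54.273 = 0.3220

0.3220


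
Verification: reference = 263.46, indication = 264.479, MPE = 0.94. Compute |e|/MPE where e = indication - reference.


e = indication - reference = 264.479 - 263.46 = 1.0190
|e| = 1.0190
ratio = |e| / MPE = 1.0190 / 0.94
ratio = 1.0840

1.0840


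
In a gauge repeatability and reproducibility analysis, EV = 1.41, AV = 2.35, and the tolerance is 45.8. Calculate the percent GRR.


GRR = sqrt(EV^2 + AV^2) = sqrt(1.41^2 + 2.35^2) = 2.7405474
%GRR = GRR / tol * 100 = 2.7405474 / 45.8 * 100
%GRR = 5.9837

5.9837


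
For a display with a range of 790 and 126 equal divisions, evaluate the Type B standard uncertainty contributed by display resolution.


resolution = range / divisions
resolution = 790 / 126 = 6.2698413
u_res = resolution / (2*sqrt(3))
u_res = 6.2698413 / 3.4641016
u_res = 1.8099

1.8099


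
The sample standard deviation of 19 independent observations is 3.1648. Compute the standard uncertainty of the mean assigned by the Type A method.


u_A = s / sqrt(n)
u_A = 3.1648 / sqrt(19)
u_A = 3.1648 / 4.3588989
u_A = 0.7261

0.7261


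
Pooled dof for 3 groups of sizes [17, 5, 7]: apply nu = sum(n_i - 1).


nu = sum_i (n_i - 1)
nu = ((17 - 1) + (5 - 1) + (7 - 1))
nu = 16 + 4 + 6
nu = 26

26


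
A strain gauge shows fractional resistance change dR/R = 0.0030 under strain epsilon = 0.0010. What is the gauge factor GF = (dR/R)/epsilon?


GF = (dR/R) / epsilon
= 0.0030 / 0.0010
= 3.0000

3.0000


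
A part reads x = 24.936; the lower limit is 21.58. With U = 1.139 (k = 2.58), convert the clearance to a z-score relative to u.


u = U / k = 1.139 / 2.58 = 0.44147287
margin = |LSL - x| = |21.58 - 24.936| = 3.356
z = margin / u = 3.356 / 0.44147287
z = 7.6018

7.6018


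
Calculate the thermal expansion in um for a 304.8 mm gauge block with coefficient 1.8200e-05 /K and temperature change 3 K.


dL = L * alpha * dT
= 304.8 * 1.8200e-05 * 3
= 0.0166421 mm
dL_um = 0.0166421 * 1000 = 16.6421 um

16.6421


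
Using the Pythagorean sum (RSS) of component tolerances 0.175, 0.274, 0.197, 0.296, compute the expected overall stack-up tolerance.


RSS = sqrt(0.175^2 + 0.274^2 + 0.197^2 + 0.296^2)
= sqrt(0.232126)
= 0.4818

0.4818


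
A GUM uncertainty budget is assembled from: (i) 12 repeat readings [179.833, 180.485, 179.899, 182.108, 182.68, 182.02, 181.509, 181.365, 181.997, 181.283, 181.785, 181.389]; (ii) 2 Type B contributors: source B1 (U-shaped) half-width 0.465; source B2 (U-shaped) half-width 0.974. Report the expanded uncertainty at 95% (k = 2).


mean = (179.833 + 180.485 + 179.899 + 182.108 + 182.68 + 182.02 + 181.509 + 181.365 + 181.997 + 181.283 + 181.785 + 181.389) / 12 = 181.36275
s = sqrt(sum((x - mean)^2)/(n-1)) = 0.88341683
u_A = s / sqrt(n) = 0.88341683 / sqrt(12) = 0.25502047
u_B1 = 0.465 / sqrt(2) = 0.32880465
u_B2 = 0.974 / sqrt(2) = 0.688722
uc = sqrt(0.25502047^2 + 0.32880465^2 + 0.688722^2) = 0.80466511
U = k * uc = 2 * 0.80466511
U = 1.6093

1.6093


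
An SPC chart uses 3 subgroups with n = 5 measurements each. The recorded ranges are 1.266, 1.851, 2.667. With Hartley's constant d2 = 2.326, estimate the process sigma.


R_bar = (1.266 + 1.851 + 2.667) / 3
R_bar = 5.784 / 3 = 1.928
sigma_hat = R_bar / d2 = 1.928 / 2.326 = 0.8289

0.8289


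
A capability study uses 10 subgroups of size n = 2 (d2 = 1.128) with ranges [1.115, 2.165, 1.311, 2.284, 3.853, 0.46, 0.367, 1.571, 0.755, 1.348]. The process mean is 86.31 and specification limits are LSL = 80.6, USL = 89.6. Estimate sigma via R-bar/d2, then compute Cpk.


R_bar = (1.115 + 2.165 + 1.311 + 2.284 + 3.853 + 0.46 + 0.367 + 1.571 + 0.755 + 1.348) / 10 = 1.5229
sigma = R_bar / d2 = 1.5229 / 1.128 = 1.3500887
Cp = (USL - LSL)/(6*sigma) = (89.6 - 80.6)/(6*1.3500887) = 1.1110
Cpu = (89.6 - 86.31)/(3*1.3500887) = 0.8123
Cpl = (86.31 - 80.6)/(3*1.3500887) = 1.4098
Cpk = min(Cpu, Cpl) = 0.8123

0.8123


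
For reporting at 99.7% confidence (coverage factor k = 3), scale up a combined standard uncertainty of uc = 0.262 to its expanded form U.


U = k * uc
U = 3 * 0.262
U = 0.7860

0.7860


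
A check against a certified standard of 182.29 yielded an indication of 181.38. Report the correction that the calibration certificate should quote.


Correction = standard - reading
= 182.29 - 181.38
= 0.9100

0.9100


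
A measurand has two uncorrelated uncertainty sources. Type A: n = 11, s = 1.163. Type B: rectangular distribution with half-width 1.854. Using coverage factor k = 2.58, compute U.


u_A = s / sqrt(n) = 1.163 / sqrt(11) = 0.35065769
u_B = half_width / sqrt(3) = 1.854 / sqrt(3) = 1.0704074
uc = sqrt(u_A^2 + u_B^2) = sqrt(0.35065769^2 + 1.0704074^2) = 1.1263804
U = k * uc = 2.58 * 1.1263804
U = 2.9061

2.9061


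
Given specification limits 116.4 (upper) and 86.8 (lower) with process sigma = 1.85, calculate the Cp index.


Cp = (USL - LSL) / (6 * sigma)
= (116.4 - 86.8) / (6 * 1.85)
= 29.6000 / 11.1000
= 2.6667

2.6667


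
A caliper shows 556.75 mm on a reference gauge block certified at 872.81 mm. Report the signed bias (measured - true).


Systematic error = measured - true
= 556.75 - 872.81
= -316.0600

-316.0600


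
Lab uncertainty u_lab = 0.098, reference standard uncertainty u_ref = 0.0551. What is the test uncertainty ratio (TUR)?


TUR = u_lab / u_ref
= 0.098 / 0.0551
= 1.7786

1.7786


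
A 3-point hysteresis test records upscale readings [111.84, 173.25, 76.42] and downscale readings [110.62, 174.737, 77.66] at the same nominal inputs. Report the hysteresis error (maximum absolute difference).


|111.84 - 110.62| = 1.2200
|173.25 - 174.737| = 1.4870
|76.42 - 77.66| = 1.2400
hysteresis = max(diffs) = 1.4870

1.4870


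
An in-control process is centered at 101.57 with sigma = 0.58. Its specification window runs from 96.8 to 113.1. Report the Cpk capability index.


Cpu = (USL - mean) / (3*sigma) = (113.1 - 101.57) / (3*0.58) = 6.6264
Cpl = (mean - LSL) / (3*sigma) = (101.57 - 96.8) / (3*0.58) = 2.7414
Cpk = min(Cpu, Cpl) = 2.7414

2.7414


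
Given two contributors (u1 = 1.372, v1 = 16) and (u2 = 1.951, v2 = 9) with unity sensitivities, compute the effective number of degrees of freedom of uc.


uc = sqrt(u1^2 + u2^2) = sqrt(1.372^2 + 1.951^2) = 2.3851174
v_eff = uc^4 / (u1^4/v1 + u2^4/v2)
= 2.3851174^4 / (1.372^4/16 + 1.951^4/9)
= 32.362275 / 1.8313149
v_eff = 17.6716

17.6716


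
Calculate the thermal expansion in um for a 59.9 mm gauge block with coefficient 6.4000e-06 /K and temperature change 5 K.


dL = L * alpha * dT
= 59.9 * 6.4000e-06 * 5
= 0.0019168 mm
dL_um = 0.0019168 * 1000 = 1.9168 um

1.9168


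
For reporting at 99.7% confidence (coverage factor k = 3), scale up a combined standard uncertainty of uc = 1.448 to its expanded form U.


U = k * uc
U = 3 * 1.448
U = 4.3440

4.3440


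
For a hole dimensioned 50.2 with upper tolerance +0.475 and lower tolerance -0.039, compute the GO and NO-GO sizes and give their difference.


GO = nominal - lower_tol (smallest hole = maximum material condition)
GO = 50.2 - 0.039 = 50.161
NO-GO = nominal + upper_tol (largest hole = least material condition)
NO-GO = 50.2 + 0.475 = 50.675
spread = NO-GO - GO = 50.675 - 50.161 = 0.5140

0.5140


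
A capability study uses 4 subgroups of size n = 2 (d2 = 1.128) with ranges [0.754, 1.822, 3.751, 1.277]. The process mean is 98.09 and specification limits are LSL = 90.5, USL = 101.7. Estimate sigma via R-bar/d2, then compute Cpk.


R_bar = (0.754 + 1.822 + 3.751 + 1.277) / 4 = 1.901
sigma = R_bar / d2 = 1.901 / 1.128 = 1.6852837
Cp = (USL - LSL)/(6*sigma) = (101.7 - 90.5)/(6*1.6852837) = 1.1076
Cpu = (101.7 - 98.09)/(3*1.6852837) = 0.7140
Cpl = (98.09 - 90.5)/(3*1.6852837) = 1.5012
Cpk = min(Cpu, Cpl) = 0.7140

0.7140


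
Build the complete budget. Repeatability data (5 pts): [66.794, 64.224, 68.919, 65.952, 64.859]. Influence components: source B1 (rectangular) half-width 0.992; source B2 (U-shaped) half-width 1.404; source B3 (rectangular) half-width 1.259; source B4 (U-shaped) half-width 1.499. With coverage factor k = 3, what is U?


mean = (66.794 + 64.224 + 68.919 + 65.952 + 64.859) / 5 = 66.1496
s = sqrt(sum((x - mean)^2)/(n-1)) = 1.8369443
u_A = s / sqrt(n) = 1.8369443 / sqrt(5) = 0.82150647
u_B1 = 0.992 / sqrt(3) = 0.57273147
u_B2 = 1.404 / sqrt(2) = 0.99277792
u_B3 = 1.259 / sqrt(3) = 0.72688399
u_B4 = 1.499 / sqrt(2) = 1.0599531
uc = sqrt(0.82150647^2 + 0.57273147^2 + 0.99277792^2 + 0.72688399^2 + 1.0599531^2) = 1.9079736
U = k * uc = 3 * 1.9079736
U = 5.7239

5.7239


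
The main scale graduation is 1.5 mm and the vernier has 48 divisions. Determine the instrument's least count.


LC = MSD / n_div
= 1.5 / 48
= 0.0312

0.0312


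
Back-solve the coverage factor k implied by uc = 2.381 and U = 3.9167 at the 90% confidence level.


k = U / uc
k = 3.9167 / 2.381
k = 1.645

1.645


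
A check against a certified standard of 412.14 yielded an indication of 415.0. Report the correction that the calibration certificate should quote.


Correction = standard - reading
= 412.14 - 415.0
= -2.8600

-2.8600


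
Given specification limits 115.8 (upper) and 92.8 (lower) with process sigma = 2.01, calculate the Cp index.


Cp = (USL - LSL) / (6 * sigma)
= (115.8 - 92.8) / (6 * 2.01)
= 23.0000 / 12.0600
= 1.9071

1.9071


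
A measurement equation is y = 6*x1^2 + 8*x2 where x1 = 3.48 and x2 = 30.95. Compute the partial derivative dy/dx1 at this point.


y = 6*x1^2 + 8*x2
dy/dx1 = 2*6*x1
Evaluate at x1 = 3.48: c1 = 12 * 3.48
c1 = 41.7600

41.7600


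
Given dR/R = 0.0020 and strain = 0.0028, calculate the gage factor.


GF = (dR/R) / epsilon
= 0.0020 / 0.0028
= 0.7143

0.7143


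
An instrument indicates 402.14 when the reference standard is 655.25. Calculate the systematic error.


Systematic error = measured - true
= 402.14 - 655.25
= -253.1100

-253.1100


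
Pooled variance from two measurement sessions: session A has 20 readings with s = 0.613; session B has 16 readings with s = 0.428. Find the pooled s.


s_p = sqrt(((n1-1)*s1^2 + (n2-1)*s2^2) / (n1+n2-2))
numerator = (20-1)*0.613^2 + (16-1)*0.428^2 = 7.139611 + 2.74776 = 9.887371
denominator = 20 + 16 - 2 = 34
s_p^2 = 9.887371 / 34 = 0.29080503
s_p = sqrt(0.29080503) = 0.5393

0.5393


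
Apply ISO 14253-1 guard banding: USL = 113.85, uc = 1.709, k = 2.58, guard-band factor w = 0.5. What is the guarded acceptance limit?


U = k * uc = 2.58 * 1.709 = 4.40922
guard band g = w * U = 0.5 * 4.40922 = 2.20461
AL = USL - g = 113.85 - 2.20461
AL = 111.6454

111.6454


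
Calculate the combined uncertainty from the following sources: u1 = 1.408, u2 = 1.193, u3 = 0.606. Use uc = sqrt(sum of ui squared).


uc = sqrt(1.408^2 + 1.193^2 + 0.606^2)
uc = sqrt(3.772949)
uc = 1.9424

1.9424


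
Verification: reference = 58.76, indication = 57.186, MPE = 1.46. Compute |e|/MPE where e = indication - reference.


e = indication - reference = 57.186 - 58.76 = -1.5740
|e| = 1.5740
ratio = |e| / MPE = 1.5740 / 1.46
ratio = 1.0781

1.0781


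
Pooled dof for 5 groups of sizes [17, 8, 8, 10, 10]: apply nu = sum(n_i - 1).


nu = sum_i (n_i - 1)
nu = ((17 - 1) + (8 - 1) + (8 - 1) + (10 - 1) + (10 - 1))
nu = 16 + 7 + 7 + 9 + 9
nu = 48

48


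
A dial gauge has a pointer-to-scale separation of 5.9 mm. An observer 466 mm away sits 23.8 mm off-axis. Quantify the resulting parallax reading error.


error = h * offset / d
= 5.9 * 23.8 / 466
= 0.3013

0.3013


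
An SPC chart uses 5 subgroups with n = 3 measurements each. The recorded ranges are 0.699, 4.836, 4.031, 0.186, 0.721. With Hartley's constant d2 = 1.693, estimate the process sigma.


R_bar = (0.699 + 4.836 + 4.031 + 0.186 + 0.721) / 5
R_bar = 10.473 / 5 = 2.0946
sigma_hat = R_bar / d2 = 2.0946 / 1.693 = 1.2372

1.2372


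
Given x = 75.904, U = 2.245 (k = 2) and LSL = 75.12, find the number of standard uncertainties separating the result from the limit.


u = U / k = 2.245 / 2 = 1.1225
margin = |LSL - x| = |75.12 - 75.904| = 0.784
z = margin / u = 0.784 / 1.1225
z = 0.6984

0.6984


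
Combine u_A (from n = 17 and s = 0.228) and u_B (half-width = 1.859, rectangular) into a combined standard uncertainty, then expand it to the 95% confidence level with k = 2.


u_A = s / sqrt(n) = 0.228 / sqrt(17) = 0.055298123
u_B = half_width / sqrt(3) = 1.859 / sqrt(3) = 1.0732942
uc = sqrt(u_A^2 + u_B^2) = sqrt(0.055298123^2 + 1.0732942^2) = 1.0747178
U = k * uc = 2 * 1.0747178
U = 2.1494

2.1494


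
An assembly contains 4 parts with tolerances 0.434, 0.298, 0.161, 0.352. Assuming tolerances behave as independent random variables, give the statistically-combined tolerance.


RSS = sqrt(0.434^2 + 0.298^2 + 0.161^2 + 0.352^2)
= sqrt(0.426985)
= 0.6534

0.6534


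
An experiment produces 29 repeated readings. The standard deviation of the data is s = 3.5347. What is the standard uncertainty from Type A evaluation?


u_A = s / sqrt(n)
u_A = 3.5347 / sqrt(29)
u_A = 3.5347 / 5.3851648
u_A = 0.6564

0.6564


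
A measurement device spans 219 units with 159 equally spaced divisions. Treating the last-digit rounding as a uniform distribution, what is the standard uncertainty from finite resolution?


resolution = range / divisions
resolution = 219 / 159 = 1.3773585
u_res = resolution / (2*sqrt(3))
u_res = 1.3773585 / 3.4641016
u_res = 0.3976

0.3976


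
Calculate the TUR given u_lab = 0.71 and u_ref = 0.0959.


TUR = u_lab / u_ref
= 0.71 / 0.0959
= 7.4035

7.4035


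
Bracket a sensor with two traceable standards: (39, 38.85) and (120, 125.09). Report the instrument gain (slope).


slope = (y2 - y1) / (x2 - x1)
= (125.09 - 38.85) / (120 - 39)
= 86.2400 / 81
= 1.0647

1.0647


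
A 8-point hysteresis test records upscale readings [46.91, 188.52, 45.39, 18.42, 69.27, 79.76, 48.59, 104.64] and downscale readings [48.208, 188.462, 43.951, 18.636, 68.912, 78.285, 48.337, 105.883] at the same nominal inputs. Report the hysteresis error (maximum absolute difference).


|46.91 - 48.208| = 1.2980
|188.52 - 188.462| = 0.0580
|45.39 - 43.951| = 1.4390
|18.42 - 18.636| = 0.2160
|69.27 - 68.912| = 0.3580
|79.76 - 78.285| = 1.4750
|48.59 - 48.337| = 0.2530
|104.64 - 105.883| = 1.2430
hysteresis = max(diffs) = 1.4750

1.4750


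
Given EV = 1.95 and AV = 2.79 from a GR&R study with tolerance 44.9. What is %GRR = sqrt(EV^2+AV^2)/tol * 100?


GRR = sqrt(EV^2 + AV^2) = sqrt(1.95^2 + 2.79^2) = 3.4039095
%GRR = GRR / tol * 100 = 3.4039095 / 44.9 * 100
%GRR = 7.5811

7.5811


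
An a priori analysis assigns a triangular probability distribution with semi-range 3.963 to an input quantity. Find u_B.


u_B = half_width / sqrt(6)
u_B = 3.963 / 2.4494897
u_B = 1.6179

1.6179


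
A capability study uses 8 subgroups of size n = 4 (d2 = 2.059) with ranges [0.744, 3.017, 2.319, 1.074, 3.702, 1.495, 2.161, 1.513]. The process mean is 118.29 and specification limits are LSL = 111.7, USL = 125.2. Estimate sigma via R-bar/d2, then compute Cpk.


R_bar = (0.744 + 3.017 + 2.319 + 1.074 + 3.702 + 1.495 + 2.161 + 1.513) / 8 = 2.003125
sigma = R_bar / d2 = 2.003125 / 2.059 = 0.97286304
Cp = (USL - LSL)/(6*sigma) = (125.2 - 111.7)/(6*0.97286304) = 2.3128
Cpu = (125.2 - 118.29)/(3*0.97286304) = 2.3676
Cpl = (118.29 - 111.7)/(3*0.97286304) = 2.2579
Cpk = min(Cpu, Cpl) = 2.2579

2.2579


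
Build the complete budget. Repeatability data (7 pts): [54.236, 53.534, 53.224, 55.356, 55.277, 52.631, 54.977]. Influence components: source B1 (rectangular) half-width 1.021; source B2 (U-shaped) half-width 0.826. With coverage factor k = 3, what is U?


mean = (54.236 + 53.534 + 53.224 + 55.356 + 55.277 + 52.631 + 54.977) / 7 = 54.17642857
s = sqrt(sum((x - mean)^2)/(n-1)) = 1.0766688
u_A = s / sqrt(n) = 1.0766688 / sqrt(7) = 0.40694256
u_B1 = 1.021 / sqrt(3) = 0.58947462
u_B2 = 0.826 / sqrt(2) = 0.5840702
uc = sqrt(0.40694256^2 + 0.58947462^2 + 0.5840702^2) = 0.92424054
U = k * uc = 3 * 0.92424054
U = 2.7727

2.7727


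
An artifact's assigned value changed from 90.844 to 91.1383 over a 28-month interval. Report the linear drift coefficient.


rate = (v2 - v1) / months
= (91.1383 - 90.844) / 28
= 0.2943 / 28
= 0.0105

0.0105


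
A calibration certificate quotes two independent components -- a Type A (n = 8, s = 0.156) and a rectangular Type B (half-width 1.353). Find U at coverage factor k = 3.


u_A = s / sqrt(n) = 0.156 / sqrt(8) = 0.055154329
u_B = half_width / sqrt(3) = 1.353 / sqrt(3) = 0.78115491
uc = sqrt(u_A^2 + u_B^2) = sqrt(0.055154329^2 + 0.78115491^2) = 0.78309961
U = k * uc = 3 * 0.78309961
U = 2.3493

2.3493


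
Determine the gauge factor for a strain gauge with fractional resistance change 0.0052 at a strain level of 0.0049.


GF = (dR/R) / epsilon
= 0.0052 / 0.0049
= 1.0612

1.0612


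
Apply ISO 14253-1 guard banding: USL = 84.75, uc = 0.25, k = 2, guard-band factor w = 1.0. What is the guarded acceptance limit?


U = k * uc = 2 * 0.25 = 0.5
guard band g = w * U = 1.0 * 0.5 = 0.5
AL = USL - g = 84.75 - 0.5
AL = 84.2500

84.2500


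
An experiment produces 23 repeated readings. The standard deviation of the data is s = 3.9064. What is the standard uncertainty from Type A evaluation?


u_A = s / sqrt(n)
u_A = 3.9064 / sqrt(23)
u_A = 3.9064 / 4.7958315
u_A = 0.8145

0.8145


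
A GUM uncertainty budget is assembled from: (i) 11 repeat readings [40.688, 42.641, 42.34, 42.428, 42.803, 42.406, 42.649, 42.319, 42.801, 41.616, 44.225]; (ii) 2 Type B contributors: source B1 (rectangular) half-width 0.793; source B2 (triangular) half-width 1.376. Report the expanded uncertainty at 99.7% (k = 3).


mean = (40.688 + 42.641 + 42.34 + 42.428 + 42.803 + 42.406 + 42.649 + 42.319 + 42.801 + 41.616 + 44.225) / 11 = 42.44690909
s = sqrt(sum((x - mean)^2)/(n-1)) = 0.85476856
u_A = s / sqrt(n) = 0.85476856 / sqrt(11) = 0.25772242
u_B1 = 0.793 / sqrt(3) = 0.45783876
u_B2 = 1.376 / sqrt(6) = 0.56174965
uc = sqrt(0.25772242^2 + 0.45783876^2 + 0.56174965^2) = 0.76915528
U = k * uc = 3 * 0.76915528
U = 2.3075

2.3075


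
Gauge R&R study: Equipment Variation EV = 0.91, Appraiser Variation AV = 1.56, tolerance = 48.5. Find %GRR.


GRR = sqrt(EV^2 + AV^2) = sqrt(0.91^2 + 1.56^2) = 1.8060177
%GRR = GRR / tol * 100 = 1.8060177 / 48.5 * 100
%GRR = 3.7237

3.7237


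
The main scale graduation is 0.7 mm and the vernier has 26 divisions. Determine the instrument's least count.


LC = MSD / n_div
= 0.7 / 26
= 0.0269

0.0269


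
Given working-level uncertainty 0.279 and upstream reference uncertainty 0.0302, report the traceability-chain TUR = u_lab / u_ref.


TUR = u_lab / u_ref
= 0.279 / 0.0302
= 9.2384

9.2384


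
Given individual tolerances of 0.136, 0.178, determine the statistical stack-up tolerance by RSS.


RSS = sqrt(0.136^2 + 0.178^2)
= sqrt(0.05018)
= 0.2240

0.2240


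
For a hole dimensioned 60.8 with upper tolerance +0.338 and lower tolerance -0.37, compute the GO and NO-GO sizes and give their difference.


GO = nominal - lower_tol (smallest hole = maximum material condition)
GO = 60.8 - 0.37 = 60.43
NO-GO = nominal + upper_tol (largest hole = least material condition)
NO-GO = 60.8 + 0.338 = 61.138
spread = NO-GO - GO = 61.138 - 60.43 = 0.7080

0.7080


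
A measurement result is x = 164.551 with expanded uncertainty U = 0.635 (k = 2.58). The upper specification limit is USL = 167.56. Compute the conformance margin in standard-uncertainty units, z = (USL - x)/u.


u = U / k = 0.635 / 2.58 = 0.24612403
margin = |USL - x| = |167.56 - 164.551| = 3.009
z = margin / u = 3.009 / 0.24612403
z = 12.2255

12.2255


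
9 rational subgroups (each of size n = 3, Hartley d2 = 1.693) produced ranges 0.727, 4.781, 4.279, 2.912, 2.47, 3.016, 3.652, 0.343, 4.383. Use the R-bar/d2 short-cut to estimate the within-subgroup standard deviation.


R_bar = (0.727 + 4.781 + 4.279 + 2.912 + 2.47 + 3.016 + 3.652 + 0.343 + 4.383) / 9
R_bar = 26.563 / 9 = 2.9514444
sigma_hat = R_bar / d2 = 2.9514444 / 1.693 = 1.7433

1.7433


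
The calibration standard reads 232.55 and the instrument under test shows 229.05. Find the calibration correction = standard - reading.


Correction = standard - reading
= 232.55 - 229.05
= 3.5000

3.5000


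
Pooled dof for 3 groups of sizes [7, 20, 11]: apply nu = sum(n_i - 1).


nu = sum_i (n_i - 1)
nu = ((7 - 1) + (20 - 1) + (11 - 1))
nu = 6 + 19 + 10
nu = 35

35


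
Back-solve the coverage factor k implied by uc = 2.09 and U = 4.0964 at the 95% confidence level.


k = U / uc
k = 4.0964 / 2.09
k = 1.96

1.96


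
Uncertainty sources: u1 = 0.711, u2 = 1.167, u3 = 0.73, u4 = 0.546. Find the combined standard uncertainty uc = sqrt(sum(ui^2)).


uc = sqrt(0.711^2 + 1.167^2 + 0.73^2 + 0.546^2)
uc = sqrt(2.698426)
uc = 1.6427

1.6427


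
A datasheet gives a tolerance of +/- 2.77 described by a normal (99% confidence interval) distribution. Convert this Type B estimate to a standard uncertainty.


u_B = half_width / 2.576
u_B = 2.77 / 2.576
u_B = 1.0753

1.0753


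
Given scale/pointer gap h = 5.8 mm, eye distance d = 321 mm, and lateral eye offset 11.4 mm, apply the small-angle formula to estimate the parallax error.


error = h * offset / d
= 5.8 * 11.4 / 321
= 0.2060

0.2060


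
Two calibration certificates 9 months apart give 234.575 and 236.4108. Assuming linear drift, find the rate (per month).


rate = (v2 - v1) / months
= (236.4108 - 234.575) / 9
= 1.8358 / 9
= 0.2040

0.2040


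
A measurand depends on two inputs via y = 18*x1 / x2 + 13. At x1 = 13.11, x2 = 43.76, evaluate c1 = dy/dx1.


y = 18*x1 / x2 + 13
dy/dx1 = 18/x2
Evaluate at x2 = 43.76: c1 = 18 / 43.76
c1 = 0.4113

0.4113


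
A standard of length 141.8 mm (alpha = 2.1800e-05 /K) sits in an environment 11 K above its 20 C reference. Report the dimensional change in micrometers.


dL = L * alpha * dT
= 141.8 * 2.1800e-05 * 11
= 0.0340036 mm
dL_um = 0.0340036 * 1000 = 34.0036 um

34.0036


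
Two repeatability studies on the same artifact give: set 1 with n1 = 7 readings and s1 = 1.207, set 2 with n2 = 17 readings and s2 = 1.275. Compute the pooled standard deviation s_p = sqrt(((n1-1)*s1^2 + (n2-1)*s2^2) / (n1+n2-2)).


s_p = sqrt(((n1-1)*s1^2 + (n2-1)*s2^2) / (n1+n2-2))
numerator = (7-1)*1.207^2 + (17-1)*1.275^2 = 8.741094 + 26.01 = 34.751094
denominator = 7 + 17 - 2 = 22
s_p^2 = 34.751094 / 22 = 1.5795952
s_p = sqrt(1.5795952) = 1.2568

1.2568


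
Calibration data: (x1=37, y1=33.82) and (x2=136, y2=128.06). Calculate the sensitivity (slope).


slope = (y2 - y1) / (x2 - x1)
= (128.06 - 33.82) / (136 - 37)
= 94.2400 / 99
= 0.9519

0.9519


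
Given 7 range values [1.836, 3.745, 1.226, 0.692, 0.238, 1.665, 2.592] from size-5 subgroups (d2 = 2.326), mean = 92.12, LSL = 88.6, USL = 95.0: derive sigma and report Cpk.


R_bar = (1.836 + 3.745 + 1.226 + 0.692 + 0.238 + 1.665 + 2.592) / 7 = 1.7134286
sigma = R_bar / d2 = 1.7134286 / 2.326 = 0.7366417
Cp = (USL - LSL)/(6*sigma) = (95.0 - 88.6)/(6*0.7366417) = 1.4480
Cpu = (95.0 - 92.12)/(3*0.7366417) = 1.3032
Cpl = (92.12 - 88.6)/(3*0.7366417) = 1.5928
Cpk = min(Cpu, Cpl) = 1.3032

1.3032


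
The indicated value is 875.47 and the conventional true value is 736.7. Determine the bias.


Systematic error = measured - true
= 875.47 - 736.7
= 138.7700

138.7700


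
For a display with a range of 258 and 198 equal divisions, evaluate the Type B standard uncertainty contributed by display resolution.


resolution = range / divisions
resolution = 258 / 198 = 1.3030303
u_res = resolution / (2*sqrt(3))
u_res = 1.3030303 / 3.4641016
u_res = 0.3762

0.3762


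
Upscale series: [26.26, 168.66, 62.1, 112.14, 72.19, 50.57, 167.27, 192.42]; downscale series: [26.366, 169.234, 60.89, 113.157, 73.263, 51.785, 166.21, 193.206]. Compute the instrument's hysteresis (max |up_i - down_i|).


|26.26 - 26.366| = 0.1060
|168.66 - 169.234| = 0.5740
|62.1 - 60.89| = 1.2100
|112.14 - 113.157| = 1.0170
|72.19 - 73.263| = 1.0730
|50.57 - 51.785| = 1.2150
|167.27 - 166.21| = 1.0600
|192.42 - 193.206| = 0.7860
hysteresis = max(diffs) = 1.2150

1.2150


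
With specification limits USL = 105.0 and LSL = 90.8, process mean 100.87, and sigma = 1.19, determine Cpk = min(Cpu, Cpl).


Cpu = (USL - mean) / (3*sigma) = (105.0 - 100.87) / (3*1.19) = 1.1569
Cpl = (mean - LSL) / (3*sigma) = (100.87 - 90.8) / (3*1.19) = 2.8207
Cpk = min(Cpu, Cpl) = 1.1569

1.1569


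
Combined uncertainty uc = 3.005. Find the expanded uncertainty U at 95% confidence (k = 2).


U = k * uc
U = 2 * 3.005
U = 6.0100

6.0100


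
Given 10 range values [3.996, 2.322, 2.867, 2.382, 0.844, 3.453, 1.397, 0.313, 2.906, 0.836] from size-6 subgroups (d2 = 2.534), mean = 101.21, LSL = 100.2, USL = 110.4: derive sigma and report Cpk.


R_bar = (3.996 + 2.322 + 2.867 + 2.382 + 0.844 + 3.453 + 1.397 + 0.313 + 2.906 + 0.836) / 10 = 2.1316
sigma = R_bar / d2 = 2.1316 / 2.534 = 0.84119968
Cp = (USL - LSL)/(6*sigma) = (110.4 - 100.2)/(6*0.84119968) = 2.0209
Cpu = (110.4 - 101.21)/(3*0.84119968) = 3.6416
Cpl = (101.21 - 100.2)/(3*0.84119968) = 0.4002
Cpk = min(Cpu, Cpl) = 0.4002

0.4002


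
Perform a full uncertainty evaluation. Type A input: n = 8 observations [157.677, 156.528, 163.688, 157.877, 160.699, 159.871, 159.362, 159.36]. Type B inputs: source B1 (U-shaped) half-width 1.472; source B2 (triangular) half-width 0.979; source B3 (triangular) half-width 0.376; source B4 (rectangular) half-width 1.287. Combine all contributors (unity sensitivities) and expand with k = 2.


mean = (157.677 + 156.528 + 163.688 + 157.877 + 160.699 + 159.871 + 159.362 + 159.36) / 8 = 159.38275
s = sqrt(sum((x - mean)^2)/(n-1)) = 2.1984895
u_A = s / sqrt(n) = 2.1984895 / sqrt(8) = 0.77728342
u_B1 = 1.472 / sqrt(2) = 1.0408612
u_B2 = 0.979 / sqrt(6) = 0.39967508
u_B3 = 0.376 / sqrt(6) = 0.15350136
u_B4 = 1.287 / sqrt(3) = 0.7430498
uc = sqrt(0.77728342^2 + 1.0408612^2 + 0.39967508^2 + 0.15350136^2 + 0.7430498^2) = 1.5565948
U = k * uc = 2 * 1.5565948
U = 3.1132

3.1132


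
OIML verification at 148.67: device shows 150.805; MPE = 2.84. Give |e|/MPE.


e = indication - reference = 150.805 - 148.67 = 2.1350
|e| = 2.1350
ratio = |e| / MPE = 2.1350 / 2.84
ratio = 0.7518

0.7518


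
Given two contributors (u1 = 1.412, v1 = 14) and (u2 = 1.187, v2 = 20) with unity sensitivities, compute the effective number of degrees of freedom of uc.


uc = sqrt(u1^2 + u2^2) = sqrt(1.412^2 + 1.187^2) = 1.8446444
v_eff = uc^4 / (u1^4/v1 + u2^4/v2)
= 1.8446444^4 / (1.412^4/14 + 1.187^4/20)
= 11.578456 / 0.38318933
v_eff = 30.2160

30.2160


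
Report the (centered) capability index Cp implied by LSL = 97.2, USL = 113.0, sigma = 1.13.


Cp = (USL - LSL) / (6 * sigma)
= (113.0 - 97.2) / (6 * 1.13)
= 15.8000 / 6.7800
= 2.3304

2.3304


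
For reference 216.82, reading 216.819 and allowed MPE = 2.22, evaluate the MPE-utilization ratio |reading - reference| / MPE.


e = indication - reference = 216.819 - 216.82 = -0.0010
|e| = 0.0010
ratio = |e| / MPE = 0.0010 / 2.22
ratio = 4.5045e-04

4.5045e-04


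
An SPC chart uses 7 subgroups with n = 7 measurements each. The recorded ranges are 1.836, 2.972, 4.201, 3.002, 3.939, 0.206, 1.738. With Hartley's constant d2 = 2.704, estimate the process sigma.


R_bar = (1.836 + 2.972 + 4.201 + 3.002 + 3.939 + 0.206 + 1.738) / 7
R_bar = 17.894 / 7 = 2.5562857
sigma_hat = R_bar / d2 = 2.5562857 / 2.704 = 0.9454

0.9454


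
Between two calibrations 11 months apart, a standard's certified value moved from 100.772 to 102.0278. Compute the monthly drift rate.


rate = (v2 - v1) / months
= (102.0278 - 100.772) / 11
= 1.2558 / 11
= 0.1142

0.1142


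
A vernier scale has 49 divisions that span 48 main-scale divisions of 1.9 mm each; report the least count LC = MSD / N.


LC = MSD / n_div
= 1.9 / 49
= 0.0388

0.0388


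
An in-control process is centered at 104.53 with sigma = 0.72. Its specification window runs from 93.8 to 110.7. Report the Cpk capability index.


Cpu = (USL - mean) / (3*sigma) = (110.7 - 104.53) / (3*0.72) = 2.8565
Cpl = (mean - LSL) / (3*sigma) = (104.53 - 93.8) / (3*0.72) = 4.9676
Cpk = min(Cpu, Cpl) = 2.8565

2.8565


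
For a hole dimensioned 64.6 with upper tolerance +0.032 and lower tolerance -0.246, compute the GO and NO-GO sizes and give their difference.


GO = nominal - lower_tol (smallest hole = maximum material condition)
GO = 64.6 - 0.246 = 64.354
NO-GO = nominal + upper_tol (largest hole = least material condition)
NO-GO = 64.6 + 0.032 = 64.632
spread = NO-GO - GO = 64.632 - 64.354 = 0.2780

0.2780


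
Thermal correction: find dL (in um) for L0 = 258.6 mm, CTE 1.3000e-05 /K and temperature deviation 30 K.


dL = L * alpha * dT
= 258.6 * 1.3000e-05 * 30
= 0.1008540 mm
dL_um = 0.1008540 * 1000 = 100.8540 um

100.8540


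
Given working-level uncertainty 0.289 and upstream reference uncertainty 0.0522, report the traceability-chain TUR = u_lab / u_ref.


TUR = u_lab / u_ref
= 0.289 / 0.0522
= 5.5364

5.5364


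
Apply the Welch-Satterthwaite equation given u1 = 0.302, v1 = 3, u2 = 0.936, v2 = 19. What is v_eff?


uc = sqrt(u1^2 + u2^2) = sqrt(0.302^2 + 0.936^2) = 0.98351411
v_eff = uc^4 / (u1^4/v1 + u2^4/v2)
= 0.98351411^4 / (0.302^4/3 + 0.936^4/19)
= 0.9356693 / 0.043169786
v_eff = 21.6742

21.6742


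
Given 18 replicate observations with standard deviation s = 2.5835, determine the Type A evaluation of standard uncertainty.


u_A = s / sqrt(n)
u_A = 2.5835 / sqrt(18)
u_A = 2.5835 / 4.2426407
u_A = 0.6089

0.6089


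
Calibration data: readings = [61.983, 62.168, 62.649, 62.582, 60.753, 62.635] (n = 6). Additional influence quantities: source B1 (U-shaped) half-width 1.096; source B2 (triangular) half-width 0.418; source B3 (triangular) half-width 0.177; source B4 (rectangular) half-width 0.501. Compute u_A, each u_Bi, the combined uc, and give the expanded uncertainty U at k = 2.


mean = (61.983 + 62.168 + 62.649 + 62.582 + 60.753 + 62.635) / 6 = 62.12833333
s = sqrt(sum((x - mean)^2)/(n-1)) = 0.72771634
u_A = s / sqrt(n) = 0.72771634 / sqrt(6) = 0.29708895
u_B1 = 1.096 / sqrt(2) = 0.77498903
u_B2 = 0.418 / sqrt(6) = 0.17064779
u_B3 = 0.177 / sqrt(6) = 0.072259947
u_B4 = 0.501 / sqrt(3) = 0.28925248
uc = sqrt(0.29708895^2 + 0.77498903^2 + 0.17064779^2 + 0.072259947^2 + 0.28925248^2) = 0.89826444
U = k * uc = 2 * 0.89826444
U = 1.7965

1.7965


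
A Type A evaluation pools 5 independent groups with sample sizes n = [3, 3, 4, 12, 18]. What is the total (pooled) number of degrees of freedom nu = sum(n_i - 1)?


nu = sum_i (n_i - 1)
nu = ((3 - 1) + (3 - 1) + (4 - 1) + (12 - 1) + (18 - 1))
nu = 2 + 2 + 3 + 11 + 17
nu = 35

35


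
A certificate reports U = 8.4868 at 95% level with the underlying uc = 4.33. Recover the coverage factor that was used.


k = U / uc
k = 8.4868 / 4.33
k = 1.96

1.96


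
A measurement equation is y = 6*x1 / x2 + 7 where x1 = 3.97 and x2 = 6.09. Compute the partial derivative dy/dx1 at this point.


y = 6*x1 / x2 + 7
dy/dx1 = 6/x2
Evaluate at x2 = 6.09: c1 = 6 / 6.09
c1 = 0.9852

0.9852


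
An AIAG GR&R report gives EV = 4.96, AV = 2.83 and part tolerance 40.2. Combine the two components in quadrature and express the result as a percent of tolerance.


GRR = sqrt(EV^2 + AV^2) = sqrt(4.96^2 + 2.83^2) = 5.7105604
%GRR = GRR / tol * 100 = 5.7105604 / 40.2 * 100
%GRR = 14.2054

14.2054


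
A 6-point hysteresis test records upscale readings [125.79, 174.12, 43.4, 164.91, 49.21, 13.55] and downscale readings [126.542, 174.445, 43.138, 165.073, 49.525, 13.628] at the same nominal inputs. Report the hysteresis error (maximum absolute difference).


|125.79 - 126.542| = 0.7520
|174.12 - 174.445| = 0.3250
|43.4 - 43.138| = 0.2620
|164.91 - 165.073| = 0.1630
|49.21 - 49.525| = 0.3150
|13.55 - 13.628| = 0.0780
hysteresis = max(diffs) = 0.7520

0.7520


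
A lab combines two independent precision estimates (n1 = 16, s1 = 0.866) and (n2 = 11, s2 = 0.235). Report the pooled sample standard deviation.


s_p = sqrt(((n1-1)*s1^2 + (n2-1)*s2^2) / (n1+n2-2))
numerator = (16-1)*0.866^2 + (11-1)*0.235^2 = 11.24934 + 0.55225 = 11.80159
denominator = 16 + 11 - 2 = 25
s_p^2 = 11.80159 / 25 = 0.4720636
s_p = sqrt(0.4720636) = 0.6871

0.6871


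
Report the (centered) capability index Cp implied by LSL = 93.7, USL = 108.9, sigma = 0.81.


Cp = (USL - LSL) / (6 * sigma)
= (108.9 - 93.7) / (6 * 0.81)
= 15.2000 / 4.8600
= 3.1276

3.1276


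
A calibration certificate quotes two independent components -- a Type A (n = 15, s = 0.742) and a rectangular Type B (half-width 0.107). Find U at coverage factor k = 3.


u_A = s / sqrt(n) = 0.742 / sqrt(15) = 0.19158358
u_B = half_width / sqrt(3) = 0.107 / sqrt(3) = 0.061776479
uc = sqrt(u_A^2 + u_B^2) = sqrt(0.19158358^2 + 0.061776479^2) = 0.2012973
U = k * uc = 3 * 0.2012973
U = 0.6039

0.6039


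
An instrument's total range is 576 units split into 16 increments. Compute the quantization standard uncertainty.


resolution = range / divisions
resolution = 576 / 16 = 36
u_res = resolution / (2*sqrt(3))
u_res = 36 / 3.4641016
u_res = 10.3923

10.3923


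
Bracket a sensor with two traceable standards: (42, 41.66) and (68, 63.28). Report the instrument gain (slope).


slope = (y2 - y1) / (x2 - x1)
= (63.28 - 41.66) / (68 - 42)
= 21.6200 / 26
= 0.8315

0.8315


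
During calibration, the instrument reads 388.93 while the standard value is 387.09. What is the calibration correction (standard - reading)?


Correction = standard - reading
= 387.09 - 388.93
= -1.8400

-1.8400


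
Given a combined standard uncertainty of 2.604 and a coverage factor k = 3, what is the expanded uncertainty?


U = k * uc
U = 3 * 2.604
U = 7.8120

7.8120


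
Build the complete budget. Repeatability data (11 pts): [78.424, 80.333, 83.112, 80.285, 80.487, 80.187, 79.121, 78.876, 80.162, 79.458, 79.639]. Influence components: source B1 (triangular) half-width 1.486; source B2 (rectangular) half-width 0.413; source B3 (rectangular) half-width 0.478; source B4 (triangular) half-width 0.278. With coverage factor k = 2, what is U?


mean = (78.424 + 80.333 + 83.112 + 80.285 + 80.487 + 80.187 + 79.121 + 78.876 + 80.162 + 79.458 + 79.639) / 11 = 80.00763636
s = sqrt(sum((x - mean)^2)/(n-1)) = 1.229564
u_A = s / sqrt(n) = 1.229564 / sqrt(11) = 0.37072749
u_B1 = 1.486 / sqrt(6) = 0.60665696
u_B2 = 0.413 / sqrt(3) = 0.23844566
u_B3 = 0.478 / sqrt(3) = 0.27597343
u_B4 = 0.278 / sqrt(6) = 0.11349302
uc = sqrt(0.37072749^2 + 0.60665696^2 + 0.23844566^2 + 0.27597343^2 + 0.11349302^2) = 0.80707489
U = k * uc = 2 * 0.80707489
U = 1.6141

1.6141
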